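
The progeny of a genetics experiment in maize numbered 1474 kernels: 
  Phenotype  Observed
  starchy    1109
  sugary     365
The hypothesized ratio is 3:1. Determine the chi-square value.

Expected counts for N = 1474 under a 3:1 ratio (total parts = 4):
  starchy: 1474 × 3/4 = 1105.5
  sugary: 1474 × 1/4 = 368.5
χ² = Σ (O − E)² / E
  starchy: (1109 − 1105.5)² / 1105.5 = 0.0111
  sugary: (365 − 368.5)² / 368.5 = 0.0332
χ² = 0.0111 + 0.0332 = 0.0443 ≈ 0.044

0.044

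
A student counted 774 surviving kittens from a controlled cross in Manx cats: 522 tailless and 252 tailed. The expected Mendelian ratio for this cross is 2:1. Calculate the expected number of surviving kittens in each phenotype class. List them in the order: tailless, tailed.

516, 258

Under the 2:1 hypothesis (Σ ratio = 3, N = 774):
  tailless: 774 × 2/3 = 516
  tailed: 774 × 1/3 = 258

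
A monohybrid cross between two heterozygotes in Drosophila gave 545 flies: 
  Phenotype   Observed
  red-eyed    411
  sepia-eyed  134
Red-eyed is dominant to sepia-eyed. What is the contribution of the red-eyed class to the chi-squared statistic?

0.012

For a monohybrid cross between heterozygotes with complete dominance, the expected phenotypic ratio is 3:1.
The 3:1 ratio has 4 parts, so with N = 545 the expected counts are:
  red-eyed: 545 × 3/4 = 408.75
  sepia-eyed: 545 × 1/4 = 136.25
Contribution of red-eyed: (411 − 408.75)² / 408.75 = 0.0124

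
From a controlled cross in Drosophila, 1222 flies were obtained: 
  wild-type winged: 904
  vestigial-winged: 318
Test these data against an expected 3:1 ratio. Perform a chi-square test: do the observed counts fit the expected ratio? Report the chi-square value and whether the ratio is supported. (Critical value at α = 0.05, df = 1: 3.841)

0.682; consistent

Under the 3:1 hypothesis (Σ ratio = 4, N = 1222):
  wild-type winged: 1222 × 3/4 = 916.5
  vestigial-winged: 1222 × 1/4 = 305.5
χ² = Σ (O − E)² / E
  wild-type winged: (904 − 916.5)² / 916.5 = 0.1705
  vestigial-winged: (318 − 305.5)² / 305.5 = 0.5115
χ² = 0.1705 + 0.5115 = 0.682
Degrees of freedom = 2 − 1 = 1; critical value at α = 0.05 is 3.841.
Since 0.682 < 3.841, we fail to reject the null hypothesis — the data are consistent with the 3:1 ratio.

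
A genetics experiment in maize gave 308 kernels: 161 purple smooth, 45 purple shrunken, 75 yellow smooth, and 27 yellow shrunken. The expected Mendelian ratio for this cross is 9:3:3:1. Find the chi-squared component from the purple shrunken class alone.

Total ratio parts = 16. Expected numbers out of 308:
  purple smooth: 308 × 9/16 = 173.25
  purple shrunken: 308 × 3/16 = 57.75
  yellow smooth: 308 × 3/16 = 57.75
  yellow shrunken: 308 × 1/16 = 19.25
Contribution of purple shrunken: (45 − 57.75)² / 57.75 = 2.8149

2.815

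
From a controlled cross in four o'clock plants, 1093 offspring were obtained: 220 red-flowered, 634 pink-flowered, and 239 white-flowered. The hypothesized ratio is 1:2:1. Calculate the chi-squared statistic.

28.680

Under the 1:2:1 hypothesis (Σ ratio = 4, N = 1093):
  red-flowered: 1093 × 1/4 = 273.25
  pink-flowered: 1093 × 2/4 = 546.5
  white-flowered: 1093 × 1/4 = 273.25
χ² = Σ (O − E)² / E
  red-flowered: (220 − 273.25)² / 273.25 = 10.3772
  pink-flowered: (634 − 546.5)² / 546.5 = 14.0096
  white-flowered: (239 − 273.25)² / 273.25 = 4.2930
χ² = 10.3772 + 14.0096 + 4.2930 = 28.6798 ≈ 28.680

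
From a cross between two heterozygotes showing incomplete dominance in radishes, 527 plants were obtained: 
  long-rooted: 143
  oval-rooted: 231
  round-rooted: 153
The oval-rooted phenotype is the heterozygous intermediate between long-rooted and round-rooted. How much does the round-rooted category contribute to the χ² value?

With incomplete dominance, a heterozygote × heterozygote cross gives a 1:2:1 phenotypic ratio.
Total ratio parts = 4. Expected numbers out of 527:
  long-rooted: 527 × 1/4 = 131.75
  oval-rooted: 527 × 2/4 = 263.5
  round-rooted: 527 × 1/4 = 131.75
Contribution of round-rooted: (153 − 131.75)² / 131.75 = 3.4274

3.427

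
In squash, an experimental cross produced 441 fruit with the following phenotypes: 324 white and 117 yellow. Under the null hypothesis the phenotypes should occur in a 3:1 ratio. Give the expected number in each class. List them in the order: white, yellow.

330.75, 110.25

Expected counts for N = 441 under a 3:1 ratio (total parts = 4):
  white: 441 × 3/4 = 330.75
  yellow: 441 × 1/4 = 110.25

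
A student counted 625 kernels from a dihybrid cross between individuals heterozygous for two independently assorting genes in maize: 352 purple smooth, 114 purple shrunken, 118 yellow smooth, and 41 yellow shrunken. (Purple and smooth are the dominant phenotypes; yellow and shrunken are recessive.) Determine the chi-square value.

A dihybrid F₂ with independent assortment and complete dominance at both loci gives a 9:3:3:1 phenotypic ratio.
Under the 9:3:3:1 hypothesis (Σ ratio = 16, N = 625):
  purple smooth: 625 × 9/16 = 351.5625
  purple shrunken: 625 × 3/16 = 117.1875
  yellow smooth: 625 × 3/16 = 117.1875
  yellow shrunken: 625 × 1/16 = 39.0625
χ² = Σ (O − E)² / E
  purple smooth: (352 − 351.5625)² / 351.5625 = 0.0005
  purple shrunken: (114 − 117.1875)² / 117.1875 = 0.0867
  yellow smooth: (118 − 117.1875)² / 117.1875 = 0.0056
  yellow shrunken: (41 − 39.0625)² / 39.0625 = 0.0961
χ² = 0.0005 + 0.0867 + 0.0056 + 0.0961 = 0.1889 ≈ 0.189

0.189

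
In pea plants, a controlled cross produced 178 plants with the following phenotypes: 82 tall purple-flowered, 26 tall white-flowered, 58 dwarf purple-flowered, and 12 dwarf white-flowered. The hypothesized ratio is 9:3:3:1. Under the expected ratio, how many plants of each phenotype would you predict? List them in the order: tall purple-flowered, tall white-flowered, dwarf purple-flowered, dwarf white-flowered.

Under the 9:3:3:1 hypothesis (Σ ratio = 16, N = 178):
  tall purple-flowered: 178 × 9/16 = 100.125
  tall white-flowered: 178 × 3/16 = 33.375
  dwarf purple-flowered: 178 × 3/16 = 33.375
  dwarf white-flowered: 178 × 1/16 = 11.125

100.125, 33.375, 33.375, 11.125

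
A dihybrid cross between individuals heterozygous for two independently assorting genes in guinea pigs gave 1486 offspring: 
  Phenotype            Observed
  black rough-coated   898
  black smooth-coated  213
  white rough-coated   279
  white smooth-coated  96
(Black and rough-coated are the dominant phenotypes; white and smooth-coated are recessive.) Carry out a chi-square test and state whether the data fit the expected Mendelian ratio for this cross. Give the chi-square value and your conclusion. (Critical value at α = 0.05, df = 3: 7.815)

A dihybrid F₂ with independent assortment and complete dominance at both loci gives a 9:3:3:1 phenotypic ratio.
The 9:3:3:1 ratio has 16 parts, so with N = 1486 the expected counts are:
  black rough-coated: 1486 × 9/16 = 835.875
  black smooth-coated: 1486 × 3/16 = 278.625
  white rough-coated: 1486 × 3/16 = 278.625
  white smooth-coated: 1486 × 1/16 = 92.875
χ² = Σ (O − E)² / E
  black rough-coated: (898 − 835.875)² / 835.875 = 4.6173
  black smooth-coated: (213 − 278.625)² / 278.625 = 15.4568
  white rough-coated: (279 − 278.625)² / 278.625 = 0.0005
  white smooth-coated: (96 − 92.875)² / 92.875 = 0.1051
χ² = 4.6173 + 15.4568 + 0.0005 + 0.1051 = 20.1797 ≈ 20.180
Degrees of freedom = 4 − 1 = 3; critical value at α = 0.05 is 7.815.
Since 20.180 > 7.815, we reject the null hypothesis — the data do not fit the 9:3:3:1 ratio.

20.180; not consistent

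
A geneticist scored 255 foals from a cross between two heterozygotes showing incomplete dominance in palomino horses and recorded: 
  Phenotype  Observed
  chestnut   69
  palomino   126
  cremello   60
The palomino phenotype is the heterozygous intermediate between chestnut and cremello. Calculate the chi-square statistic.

0.671

With incomplete dominance, a heterozygote × heterozygote cross gives a 1:2:1 phenotypic ratio.
Under the 1:2:1 hypothesis (Σ ratio = 4, N = 255):
  chestnut: 255 × 1/4 = 63.75
  palomino: 255 × 2/4 = 127.5
  cremello: 255 × 1/4 = 63.75
χ² = Σ (O − E)² / E
  chestnut: (69 − 63.75)² / 63.75 = 0.4324
  palomino: (126 − 127.5)² / 127.5 = 0.0176
  cremello: (60 − 63.75)² / 63.75 = 0.2206
χ² = 0.4324 + 0.0176 + 0.2206 = 0.6706 ≈ 0.671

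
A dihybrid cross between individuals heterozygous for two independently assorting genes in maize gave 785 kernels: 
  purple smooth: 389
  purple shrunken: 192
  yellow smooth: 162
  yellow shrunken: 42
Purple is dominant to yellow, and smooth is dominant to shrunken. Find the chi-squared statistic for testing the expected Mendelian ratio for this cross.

22.408

A dihybrid F₂ with independent assortment and complete dominance at both loci gives a 9:3:3:1 phenotypic ratio.
Expected counts for N = 785 under a 9:3:3:1 ratio (total parts = 16):
  purple smooth: 785 × 9/16 = 441.5625
  purple shrunken: 785 × 3/16 = 147.1875
  yellow smooth: 785 × 3/16 = 147.1875
  yellow shrunken: 785 × 1/16 = 49.0625
χ² = Σ (O − E)² / E
  purple smooth: (389 − 441.5625)² / 441.5625 = 6.2569
  purple shrunken: (192 − 147.1875)² / 147.1875 = 13.6436
  yellow smooth: (162 − 147.1875)² / 147.1875 = 1.4907
  yellow shrunken: (42 − 49.0625)² / 49.0625 = 1.0166
χ² = 6.2569 + 13.6436 + 1.4907 + 1.0166 = 22.4078 ≈ 22.408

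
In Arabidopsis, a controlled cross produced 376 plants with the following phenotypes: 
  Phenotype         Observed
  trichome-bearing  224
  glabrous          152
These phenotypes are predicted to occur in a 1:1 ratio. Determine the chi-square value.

Expected counts for N = 376 under a 1:1 ratio (total parts = 2):
  trichome-bearing: 376 × 1/2 = 188
  glabrous: 376 × 1/2 = 188
χ² = Σ (O − E)² / E
  trichome-bearing: (224 − 188)² / 188 = 6.8936
  glabrous: (152 − 188)² / 188 = 6.8936
χ² = 6.8936 + 6.8936 = 13.7872 ≈ 13.787

13.787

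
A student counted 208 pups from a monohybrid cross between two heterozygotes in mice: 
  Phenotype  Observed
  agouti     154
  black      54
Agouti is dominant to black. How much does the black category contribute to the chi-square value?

0.077

For a monohybrid cross between heterozygotes with complete dominance, the expected phenotypic ratio is 3:1.
Expected counts for N = 208 under a 3:1 ratio (total parts = 4):
  agouti: 208 × 3/4 = 156
  black: 208 × 1/4 = 52
Contribution of black: (54 − 52)² / 52 = 0.0769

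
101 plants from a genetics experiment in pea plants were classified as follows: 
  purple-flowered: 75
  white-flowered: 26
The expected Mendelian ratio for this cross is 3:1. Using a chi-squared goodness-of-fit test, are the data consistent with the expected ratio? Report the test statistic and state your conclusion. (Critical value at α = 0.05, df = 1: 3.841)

0.030; consistent

Under the 3:1 hypothesis (Σ ratio = 4, N = 101):
  purple-flowered: 101 × 3/4 = 75.75
  white-flowered: 101 × 1/4 = 25.25
χ² = Σ (O − E)² / E
  purple-flowered: (75 − 75.75)² / 75.75 = 0.0074
  white-flowered: (26 − 25.25)² / 25.25 = 0.0223
χ² = 0.0074 + 0.0223 = 0.0297 ≈ 0.030
Degrees of freedom = 2 − 1 = 1; critical value at α = 0.05 is 3.841.
Since 0.030 < 3.841, we fail to reject the null hypothesis — the data are consistent with the 3:1 ratio.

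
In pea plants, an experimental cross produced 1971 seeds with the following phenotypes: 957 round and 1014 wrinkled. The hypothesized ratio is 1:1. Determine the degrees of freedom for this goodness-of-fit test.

1

A goodness-of-fit test with 2 phenotype classes has df = 2 − 1 = 1.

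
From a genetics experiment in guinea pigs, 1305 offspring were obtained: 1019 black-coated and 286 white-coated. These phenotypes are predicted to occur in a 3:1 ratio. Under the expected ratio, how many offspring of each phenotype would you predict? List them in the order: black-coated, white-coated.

Under the 3:1 hypothesis (Σ ratio = 4, N = 1305):
  black-coated: 1305 × 3/4 = 978.75
  white-coated: 1305 × 1/4 = 326.25

978.75, 326.25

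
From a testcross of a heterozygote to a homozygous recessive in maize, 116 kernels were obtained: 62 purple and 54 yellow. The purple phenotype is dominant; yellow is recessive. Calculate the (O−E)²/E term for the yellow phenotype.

0.276

A testcross of a heterozygote (Aa × aa) gives a 1:1 phenotypic ratio.
The 1:1 ratio has 2 parts, so with N = 116 the expected counts are:
  purple: 116 × 1/2 = 58
  yellow: 116 × 1/2 = 58
Contribution of yellow: (54 − 58)² / 58 = 0.2759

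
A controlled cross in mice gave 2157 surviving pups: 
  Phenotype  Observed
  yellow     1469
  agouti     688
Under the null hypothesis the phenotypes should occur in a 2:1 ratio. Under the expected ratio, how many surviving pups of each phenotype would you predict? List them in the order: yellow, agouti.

Under the 2:1 hypothesis (Σ ratio = 3, N = 2157):
  yellow: 2157 × 2/3 = 1438
  agouti: 2157 × 1/3 = 719

1438, 719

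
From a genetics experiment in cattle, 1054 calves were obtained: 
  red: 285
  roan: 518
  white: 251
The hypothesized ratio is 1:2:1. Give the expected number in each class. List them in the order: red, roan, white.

263.5, 527, 263.5

Under the 1:2:1 hypothesis (Σ ratio = 4, N = 1054):
  red: 1054 × 1/4 = 263.5
  roan: 1054 × 2/4 = 527
  white: 1054 × 1/4 = 263.5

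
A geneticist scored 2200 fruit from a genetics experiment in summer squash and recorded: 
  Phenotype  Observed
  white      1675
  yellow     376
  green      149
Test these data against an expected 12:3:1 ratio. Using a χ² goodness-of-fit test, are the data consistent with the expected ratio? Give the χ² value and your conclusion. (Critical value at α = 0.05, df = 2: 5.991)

4.570; consistent

Total ratio parts = 16. Expected numbers out of 2200:
  white: 2200 × 12/16 = 1650
  yellow: 2200 × 3/16 = 412.5
  green: 2200 × 1/16 = 137.5
χ² = Σ (O − E)² / E
  white: (1675 − 1650)² / 1650 = 0.3788
  yellow: (376 − 412.5)² / 412.5 = 3.2297
  green: (149 − 137.5)² / 137.5 = 0.9618
χ² = 0.3788 + 3.2297 + 0.9618 = 4.5703 ≈ 4.570
Degrees of freedom = 3 − 1 = 2; critical value at α = 0.05 is 5.991.
Since 4.570 < 5.991, we fail to reject the null hypothesis — the data are consistent with the 12:3:1 ratio.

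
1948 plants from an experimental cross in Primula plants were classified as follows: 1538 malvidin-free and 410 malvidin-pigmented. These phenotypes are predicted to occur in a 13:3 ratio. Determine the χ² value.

6.748

Total ratio parts = 16. Expected numbers out of 1948:
  malvidin-free: 1948 × 13/16 = 1582.75
  malvidin-pigmented: 1948 × 3/16 = 365.25
χ² = Σ (O − E)² / E
  malvidin-free: (1538 − 1582.75)² / 1582.75 = 1.2652
  malvidin-pigmented: (410 − 365.25)² / 365.25 = 5.4827
χ² = 1.2652 + 5.4827 = 6.7479 ≈ 6.748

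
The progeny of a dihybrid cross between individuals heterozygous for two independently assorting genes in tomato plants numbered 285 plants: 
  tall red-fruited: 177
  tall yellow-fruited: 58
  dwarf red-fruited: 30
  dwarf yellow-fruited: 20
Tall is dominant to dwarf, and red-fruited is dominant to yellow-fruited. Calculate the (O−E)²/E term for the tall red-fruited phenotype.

1.737

A dihybrid F₂ with independent assortment and complete dominance at both loci gives a 9:3:3:1 phenotypic ratio.
Under the 9:3:3:1 hypothesis (Σ ratio = 16, N = 285):
  tall red-fruited: 285 × 9/16 = 160.3125
  tall yellow-fruited: 285 × 3/16 = 53.4375
  dwarf red-fruited: 285 × 3/16 = 53.4375
  dwarf yellow-fruited: 285 × 1/16 = 17.8125
Contribution of tall red-fruited: (177 − 160.3125)² / 160.3125 = 1.7371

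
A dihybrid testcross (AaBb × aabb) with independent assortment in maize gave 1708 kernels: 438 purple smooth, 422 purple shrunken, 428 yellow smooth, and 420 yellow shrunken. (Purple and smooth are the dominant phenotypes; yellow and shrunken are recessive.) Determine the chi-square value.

0.459

A dihybrid testcross with independent assortment gives a 1:1:1:1 ratio.
The 1:1:1:1 ratio has 4 parts, so with N = 1708 the expected counts are:
  purple smooth: 1708 × 1/4 = 427
  purple shrunken: 1708 × 1/4 = 427
  yellow smooth: 1708 × 1/4 = 427
  yellow shrunken: 1708 × 1/4 = 427
χ² = Σ (O − E)² / E
  purple smooth: (438 − 427)² / 427 = 0.2834
  purple shrunken: (422 − 427)² / 427 = 0.0585
  yellow smooth: (428 − 427)² / 427 = 0.0023
  yellow shrunken: (420 − 427)² / 427 = 0.1148
χ² = 0.2834 + 0.0585 + 0.0023 + 0.1148 = 0.459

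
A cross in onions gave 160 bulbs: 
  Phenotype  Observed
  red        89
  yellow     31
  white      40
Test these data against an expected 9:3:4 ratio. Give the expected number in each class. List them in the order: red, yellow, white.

Total ratio parts = 16. Expected numbers out of 160:
  red: 160 × 9/16 = 90
  yellow: 160 × 3/16 = 30
  white: 160 × 4/16 = 40

90, 30, 40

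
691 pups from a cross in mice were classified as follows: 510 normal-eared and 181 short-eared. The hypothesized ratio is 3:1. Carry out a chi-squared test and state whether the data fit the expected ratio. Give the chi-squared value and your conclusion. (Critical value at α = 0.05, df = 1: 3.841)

0.525; consistent

Under the 3:1 hypothesis (Σ ratio = 4, N = 691):
  normal-eared: 691 × 3/4 = 518.25
  short-eared: 691 × 1/4 = 172.75
χ² = Σ (O − E)² / E
  normal-eared: (510 − 518.25)² / 518.25 = 0.1313
  short-eared: (181 − 172.75)² / 172.75 = 0.3940
χ² = 0.1313 + 0.3940 = 0.5253 ≈ 0.525
Degrees of freedom = 2 − 1 = 1; critical value at α = 0.05 is 3.841.
Since 0.525 < 3.841, we fail to reject the null hypothesis — the data are consistent with the 3:1 ratio.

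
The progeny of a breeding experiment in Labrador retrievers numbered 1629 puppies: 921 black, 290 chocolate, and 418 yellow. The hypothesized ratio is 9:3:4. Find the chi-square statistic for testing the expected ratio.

Under the 9:3:4 hypothesis (Σ ratio = 16, N = 1629):
  black: 1629 × 9/16 = 916.3125
  chocolate: 1629 × 3/16 = 305.4375
  yellow: 1629 × 4/16 = 407.25
χ² = Σ (O − E)² / E
  black: (921 − 916.3125)² / 916.3125 = 0.0240
  chocolate: (290 − 305.4375)² / 305.4375 = 0.7802
  yellow: (418 − 407.25)² / 407.25 = 0.2838
χ² = 0.0240 + 0.7802 + 0.2838 = 1.088

1.088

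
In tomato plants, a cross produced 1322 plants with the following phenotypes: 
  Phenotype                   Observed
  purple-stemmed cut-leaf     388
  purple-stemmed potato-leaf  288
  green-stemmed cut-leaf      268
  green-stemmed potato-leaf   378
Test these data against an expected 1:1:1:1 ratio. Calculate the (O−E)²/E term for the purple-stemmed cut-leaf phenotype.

The 1:1:1:1 ratio has 4 parts, so with N = 1322 the expected counts are:
  purple-stemmed cut-leaf: 1322 × 1/4 = 330.5
  purple-stemmed potato-leaf: 1322 × 1/4 = 330.5
  green-stemmed cut-leaf: 1322 × 1/4 = 330.5
  green-stemmed potato-leaf: 1322 × 1/4 = 330.5
Contribution of purple-stemmed cut-leaf: (388 − 330.5)² / 330.5 = 10.0038

10.004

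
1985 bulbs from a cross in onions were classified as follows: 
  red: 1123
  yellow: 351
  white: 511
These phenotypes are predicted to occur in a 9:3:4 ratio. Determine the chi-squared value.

1.682

The 9:3:4 ratio has 16 parts, so with N = 1985 the expected counts are:
  red: 1985 × 9/16 = 1116.5625
  yellow: 1985 × 3/16 = 372.1875
  white: 1985 × 4/16 = 496.25
χ² = Σ (O − E)² / E
  red: (1123 − 1116.5625)² / 1116.5625 = 0.0371
  yellow: (351 − 372.1875)² / 372.1875 = 1.2061
  white: (511 − 496.25)² / 496.25 = 0.4384
χ² = 0.0371 + 1.2061 + 0.4384 = 1.6816 ≈ 1.682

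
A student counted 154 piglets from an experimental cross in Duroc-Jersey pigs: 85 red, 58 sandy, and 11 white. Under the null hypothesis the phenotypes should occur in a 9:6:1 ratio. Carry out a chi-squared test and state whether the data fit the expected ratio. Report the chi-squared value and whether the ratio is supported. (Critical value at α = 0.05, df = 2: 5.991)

Expected counts for N = 154 under a 9:6:1 ratio (total parts = 16):
  red: 154 × 9/16 = 86.625
  sandy: 154 × 6/16 = 57.75
  white: 154 × 1/16 = 9.625
χ² = Σ (O − E)² / E
  red: (85 − 86.625)² / 86.625 = 0.0305
  sandy: (58 − 57.75)² / 57.75 = 0.0011
  white: (11 − 9.625)² / 9.625 = 0.1964
χ² = 0.0305 + 0.0011 + 0.1964 = 0.228
Degrees of freedom = 3 − 1 = 2; critical value at α = 0.05 is 5.991.
Since 0.228 < 5.991, we fail to reject the null hypothesis — the data are consistent with the 9:6:1 ratio.

0.228; consistent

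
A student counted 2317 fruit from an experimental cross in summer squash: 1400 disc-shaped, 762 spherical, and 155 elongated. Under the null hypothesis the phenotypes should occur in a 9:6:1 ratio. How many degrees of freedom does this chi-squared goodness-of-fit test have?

2

A goodness-of-fit test with 3 phenotype classes has df = 3 − 1 = 2.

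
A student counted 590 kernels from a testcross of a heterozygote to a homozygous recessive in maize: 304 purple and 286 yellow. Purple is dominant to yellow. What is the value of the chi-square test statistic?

A testcross of a heterozygote (Aa × aa) gives a 1:1 phenotypic ratio.
Under the 1:1 hypothesis (Σ ratio = 2, N = 590):
  purple: 590 × 1/2 = 295
  yellow: 590 × 1/2 = 295
χ² = Σ (O − E)² / E
  purple: (304 − 295)² / 295 = 0.2746
  yellow: (286 − 295)² / 295 = 0.2746
χ² = 0.2746 + 0.2746 = 0.5492 ≈ 0.549

0.549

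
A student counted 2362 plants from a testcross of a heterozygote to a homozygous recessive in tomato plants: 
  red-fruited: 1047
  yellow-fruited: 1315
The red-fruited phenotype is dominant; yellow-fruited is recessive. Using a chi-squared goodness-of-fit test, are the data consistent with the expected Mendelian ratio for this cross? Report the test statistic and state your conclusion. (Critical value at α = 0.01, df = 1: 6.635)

30.408; not consistent

A testcross of a heterozygote (Aa × aa) gives a 1:1 phenotypic ratio.
Total ratio parts = 2. Expected numbers out of 2362:
  red-fruited: 2362 × 1/2 = 1181
  yellow-fruited: 2362 × 1/2 = 1181
χ² = Σ (O − E)² / E
  red-fruited: (1047 − 1181)² / 1181 = 15.2041
  yellow-fruited: (1315 − 1181)² / 1181 = 15.2041
χ² = 15.2041 + 15.2041 = 30.4082 ≈ 30.408
Degrees of freedom = 2 − 1 = 1; critical value at α = 0.01 is 6.635.
Since 30.408 > 6.635, we reject the null hypothesis — the data do not fit the 1:1 ratio.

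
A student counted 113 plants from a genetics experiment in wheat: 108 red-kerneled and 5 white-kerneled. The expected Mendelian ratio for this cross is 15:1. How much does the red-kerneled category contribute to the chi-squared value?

Total ratio parts = 16. Expected numbers out of 113:
  red-kerneled: 113 × 15/16 = 105.9375
  white-kerneled: 113 × 1/16 = 7.0625
Contribution of red-kerneled: (108 − 105.9375)² / 105.9375 = 0.0402

0.040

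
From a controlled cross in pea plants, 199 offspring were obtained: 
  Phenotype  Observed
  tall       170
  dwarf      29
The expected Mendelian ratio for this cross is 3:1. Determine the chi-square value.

11.539

Expected counts for N = 199 under a 3:1 ratio (total parts = 4):
  tall: 199 × 3/4 = 149.25
  dwarf: 199 × 1/4 = 49.75
χ² = Σ (O − E)² / E
  tall: (170 − 149.25)² / 149.25 = 2.8848
  dwarf: (29 − 49.75)² / 49.75 = 8.6545
χ² = 2.8848 + 8.6545 = 11.5393 ≈ 11.539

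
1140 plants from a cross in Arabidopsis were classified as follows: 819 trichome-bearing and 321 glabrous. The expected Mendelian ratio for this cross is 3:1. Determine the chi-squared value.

Total ratio parts = 4. Expected numbers out of 1140:
  trichome-bearing: 1140 × 3/4 = 855
  glabrous: 1140 × 1/4 = 285
χ² = Σ (O − E)² / E
  trichome-bearing: (819 − 855)² / 855 = 1.5158
  glabrous: (321 − 285)² / 285 = 4.5474
χ² = 1.5158 + 4.5474 = 6.0632 ≈ 6.063

6.063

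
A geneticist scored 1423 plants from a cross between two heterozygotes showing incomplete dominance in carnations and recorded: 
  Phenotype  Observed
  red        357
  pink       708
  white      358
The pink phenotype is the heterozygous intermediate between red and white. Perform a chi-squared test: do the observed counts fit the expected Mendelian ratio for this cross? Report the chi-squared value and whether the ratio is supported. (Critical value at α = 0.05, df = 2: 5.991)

0.036; consistent

With incomplete dominance, a heterozygote × heterozygote cross gives a 1:2:1 phenotypic ratio.
Total ratio parts = 4. Expected numbers out of 1423:
  red: 1423 × 1/4 = 355.75
  pink: 1423 × 2/4 = 711.5
  white: 1423 × 1/4 = 355.75
χ² = Σ (O − E)² / E
  red: (357 − 355.75)² / 355.75 = 0.0044
  pink: (708 − 711.5)² / 711.5 = 0.0172
  white: (358 − 355.75)² / 355.75 = 0.0142
χ² = 0.0044 + 0.0172 + 0.0142 = 0.0358 ≈ 0.036
Degrees of freedom = 3 − 1 = 2; critical value at α = 0.05 is 5.991.
Since 0.036 < 5.991, we fail to reject the null hypothesis — the data are consistent with the 1:2:1 ratio.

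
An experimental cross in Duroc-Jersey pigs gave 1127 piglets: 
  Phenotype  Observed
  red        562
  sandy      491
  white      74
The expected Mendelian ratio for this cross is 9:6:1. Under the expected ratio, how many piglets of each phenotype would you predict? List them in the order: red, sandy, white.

633.9375, 422.625, 70.4375

The 9:6:1 ratio has 16 parts, so with N = 1127 the expected counts are:
  red: 1127 × 9/16 = 633.9375
  sandy: 1127 × 6/16 = 422.625
  white: 1127 × 1/16 = 70.4375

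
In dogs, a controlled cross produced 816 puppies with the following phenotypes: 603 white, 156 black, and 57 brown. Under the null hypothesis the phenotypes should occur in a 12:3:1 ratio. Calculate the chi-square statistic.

Total ratio parts = 16. Expected numbers out of 816:
  white: 816 × 12/16 = 612
  black: 816 × 3/16 = 153
  brown: 816 × 1/16 = 51
χ² = Σ (O − E)² / E
  white: (603 − 612)² / 612 = 0.1324
  black: (156 − 153)² / 153 = 0.0588
  brown: (57 − 51)² / 51 = 0.7059
χ² = 0.1324 + 0.0588 + 0.7059 = 0.8971 ≈ 0.897

0.897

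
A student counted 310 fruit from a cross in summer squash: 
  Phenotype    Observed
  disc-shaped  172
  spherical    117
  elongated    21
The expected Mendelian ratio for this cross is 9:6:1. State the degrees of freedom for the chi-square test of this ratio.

A goodness-of-fit test with 3 phenotype classes has df = 3 − 1 = 2.

2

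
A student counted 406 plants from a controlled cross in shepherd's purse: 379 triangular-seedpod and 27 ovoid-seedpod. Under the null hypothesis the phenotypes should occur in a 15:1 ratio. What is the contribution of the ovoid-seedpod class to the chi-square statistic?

0.104

Expected counts for N = 406 under a 15:1 ratio (total parts = 16):
  triangular-seedpod: 406 × 15/16 = 380.625
  ovoid-seedpod: 406 × 1/16 = 25.375
Contribution of ovoid-seedpod: (27 − 25.375)² / 25.375 = 0.1041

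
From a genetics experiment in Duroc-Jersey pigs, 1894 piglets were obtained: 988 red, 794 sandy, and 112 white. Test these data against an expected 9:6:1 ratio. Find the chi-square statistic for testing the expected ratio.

15.838

Under the 9:6:1 hypothesis (Σ ratio = 16, N = 1894):
  red: 1894 × 9/16 = 1065.375
  sandy: 1894 × 6/16 = 710.25
  white: 1894 × 1/16 = 118.375
χ² = Σ (O − E)² / E
  red: (988 − 1065.375)² / 1065.375 = 5.6195
  sandy: (794 − 710.25)² / 710.25 = 9.8755
  white: (112 − 118.375)² / 118.375 = 0.3433
χ² = 5.6195 + 9.8755 + 0.3433 = 15.8383 ≈ 15.838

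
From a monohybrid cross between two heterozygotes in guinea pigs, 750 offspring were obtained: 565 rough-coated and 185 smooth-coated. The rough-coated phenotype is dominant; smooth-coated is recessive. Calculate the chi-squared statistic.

0.044

For a monohybrid cross between heterozygotes with complete dominance, the expected phenotypic ratio is 3:1.
Total ratio parts = 4. Expected numbers out of 750:
  rough-coated: 750 × 3/4 = 562.5
  smooth-coated: 750 × 1/4 = 187.5
χ² = Σ (O − E)² / E
  rough-coated: (565 − 562.5)² / 562.5 = 0.0111
  smooth-coated: (185 − 187.5)² / 187.5 = 0.0333
χ² = 0.0111 + 0.0333 = 0.0444 ≈ 0.044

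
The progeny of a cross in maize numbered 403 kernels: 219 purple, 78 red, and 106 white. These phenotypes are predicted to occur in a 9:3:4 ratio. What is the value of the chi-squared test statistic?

0.613

Expected counts for N = 403 under a 9:3:4 ratio (total parts = 16):
  purple: 403 × 9/16 = 226.6875
  red: 403 × 3/16 = 75.5625
  white: 403 × 4/16 = 100.75
χ² = Σ (O − E)² / E
  purple: (219 − 226.6875)² / 226.6875 = 0.2607
  red: (78 − 75.5625)² / 75.5625 = 0.0786
  white: (106 − 100.75)² / 100.75 = 0.2736
χ² = 0.2607 + 0.0786 + 0.2736 = 0.6129 ≈ 0.613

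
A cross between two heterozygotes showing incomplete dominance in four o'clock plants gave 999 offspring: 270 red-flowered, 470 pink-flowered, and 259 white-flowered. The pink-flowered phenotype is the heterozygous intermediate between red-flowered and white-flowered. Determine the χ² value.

3.727

With incomplete dominance, a heterozygote × heterozygote cross gives a 1:2:1 phenotypic ratio.
The 1:2:1 ratio has 4 parts, so with N = 999 the expected counts are:
  red-flowered: 999 × 1/4 = 249.75
  pink-flowered: 999 × 2/4 = 499.5
  white-flowered: 999 × 1/4 = 249.75
χ² = Σ (O − E)² / E
  red-flowered: (270 − 249.75)² / 249.75 = 1.6419
  pink-flowered: (470 − 499.5)² / 499.5 = 1.7422
  white-flowered: (259 − 249.75)² / 249.75 = 0.3426
χ² = 1.6419 + 1.7422 + 0.3426 = 3.7267 ≈ 3.727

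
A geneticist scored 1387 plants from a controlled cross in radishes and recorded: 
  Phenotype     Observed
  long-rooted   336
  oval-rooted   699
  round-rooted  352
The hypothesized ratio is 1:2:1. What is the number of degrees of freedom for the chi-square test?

A goodness-of-fit test with 3 phenotype classes has df = 3 − 1 = 2.

2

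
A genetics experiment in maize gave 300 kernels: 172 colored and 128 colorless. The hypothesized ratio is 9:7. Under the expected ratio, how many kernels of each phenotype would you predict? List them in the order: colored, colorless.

168.75, 131.25

Under the 9:7 hypothesis (Σ ratio = 16, N = 300):
  colored: 300 × 9/16 = 168.75
  colorless: 300 × 7/16 = 131.25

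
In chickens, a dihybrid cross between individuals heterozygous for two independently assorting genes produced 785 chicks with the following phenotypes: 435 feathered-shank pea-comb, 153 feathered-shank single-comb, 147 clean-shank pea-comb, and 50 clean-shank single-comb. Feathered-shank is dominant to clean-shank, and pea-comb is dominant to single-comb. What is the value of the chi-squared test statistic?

0.345

A dihybrid F₂ with independent assortment and complete dominance at both loci gives a 9:3:3:1 phenotypic ratio.
Under the 9:3:3:1 hypothesis (Σ ratio = 16, N = 785):
  feathered-shank pea-comb: 785 × 9/16 = 441.5625
  feathered-shank single-comb: 785 × 3/16 = 147.1875
  clean-shank pea-comb: 785 × 3/16 = 147.1875
  clean-shank single-comb: 785 × 1/16 = 49.0625
χ² = Σ (O − E)² / E
  feathered-shank pea-comb: (435 − 441.5625)² / 441.5625 = 0.0975
  feathered-shank single-comb: (153 − 147.1875)² / 147.1875 = 0.2295
  clean-shank pea-comb: (147 − 147.1875)² / 147.1875 = 0.0002
  clean-shank single-comb: (50 − 49.0625)² / 49.0625 = 0.0179
χ² = 0.0975 + 0.2295 + 0.0002 + 0.0179 = 0.3451 ≈ 0.345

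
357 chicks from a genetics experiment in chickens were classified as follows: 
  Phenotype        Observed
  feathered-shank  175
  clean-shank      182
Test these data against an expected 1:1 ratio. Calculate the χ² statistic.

0.137

Expected counts for N = 357 under a 1:1 ratio (total parts = 2):
  feathered-shank: 357 × 1/2 = 178.5
  clean-shank: 357 × 1/2 = 178.5
χ² = Σ (O − E)² / E
  feathered-shank: (175 − 178.5)² / 178.5 = 0.0686
  clean-shank: (182 − 178.5)² / 178.5 = 0.0686
χ² = 0.0686 + 0.0686 = 0.1372 ≈ 0.137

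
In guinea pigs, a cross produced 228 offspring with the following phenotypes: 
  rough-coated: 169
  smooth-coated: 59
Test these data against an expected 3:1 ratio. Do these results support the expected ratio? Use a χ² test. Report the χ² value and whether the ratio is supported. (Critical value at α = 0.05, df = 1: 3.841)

Under the 3:1 hypothesis (Σ ratio = 4, N = 228):
  rough-coated: 228 × 3/4 = 171
  smooth-coated: 228 × 1/4 = 57
χ² = Σ (O − E)² / E
  rough-coated: (169 − 171)² / 171 = 0.0234
  smooth-coated: (59 − 57)² / 57 = 0.0702
χ² = 0.0234 + 0.0702 = 0.0936 ≈ 0.094
Degrees of freedom = 2 − 1 = 1; critical value at α = 0.05 is 3.841.
Since 0.094 < 3.841, we fail to reject the null hypothesis — the data are consistent with the 3:1 ratio.

0.094; consistent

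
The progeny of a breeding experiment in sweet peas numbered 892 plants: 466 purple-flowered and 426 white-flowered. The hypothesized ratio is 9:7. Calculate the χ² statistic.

5.822

Expected counts for N = 892 under a 9:7 ratio (total parts = 16):
  purple-flowered: 892 × 9/16 = 501.75
  white-flowered: 892 × 7/16 = 390.25
χ² = Σ (O − E)² / E
  purple-flowered: (466 − 501.75)² / 501.75 = 2.5472
  white-flowered: (426 − 390.25)² / 390.25 = 3.2750
χ² = 2.5472 + 3.2750 = 5.8222 ≈ 5.822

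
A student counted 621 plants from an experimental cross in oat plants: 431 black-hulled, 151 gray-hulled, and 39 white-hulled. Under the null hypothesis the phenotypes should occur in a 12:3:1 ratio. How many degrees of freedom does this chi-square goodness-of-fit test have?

A goodness-of-fit test with 3 phenotype classes has df = 3 − 1 = 2.

2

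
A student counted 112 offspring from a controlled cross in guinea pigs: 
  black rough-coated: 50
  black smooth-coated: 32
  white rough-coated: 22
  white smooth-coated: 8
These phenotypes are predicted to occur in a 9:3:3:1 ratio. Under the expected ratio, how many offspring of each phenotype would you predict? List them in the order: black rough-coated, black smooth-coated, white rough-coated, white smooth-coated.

63, 21, 21, 7

Total ratio parts = 16. Expected numbers out of 112:
  black rough-coated: 112 × 9/16 = 63
  black smooth-coated: 112 × 3/16 = 21
  white rough-coated: 112 × 3/16 = 21
  white smooth-coated: 112 × 1/16 = 7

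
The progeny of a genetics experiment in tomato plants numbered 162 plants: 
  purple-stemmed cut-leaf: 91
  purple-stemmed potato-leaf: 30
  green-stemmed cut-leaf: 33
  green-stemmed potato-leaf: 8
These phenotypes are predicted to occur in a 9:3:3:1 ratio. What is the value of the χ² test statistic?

0.678

Expected counts for N = 162 under a 9:3:3:1 ratio (total parts = 16):
  purple-stemmed cut-leaf: 162 × 9/16 = 91.125
  purple-stemmed potato-leaf: 162 × 3/16 = 30.375
  green-stemmed cut-leaf: 162 × 3/16 = 30.375
  green-stemmed potato-leaf: 162 × 1/16 = 10.125
χ² = Σ (O − E)² / E
  purple-stemmed cut-leaf: (91 − 91.125)² / 91.125 = 0.0002
  purple-stemmed potato-leaf: (30 − 30.375)² / 30.375 = 0.0046
  green-stemmed cut-leaf: (33 − 30.375)² / 30.375 = 0.2269
  green-stemmed potato-leaf: (8 − 10.125)² / 10.125 = 0.4460
χ² = 0.0002 + 0.0046 + 0.2269 + 0.4460 = 0.6777 ≈ 0.678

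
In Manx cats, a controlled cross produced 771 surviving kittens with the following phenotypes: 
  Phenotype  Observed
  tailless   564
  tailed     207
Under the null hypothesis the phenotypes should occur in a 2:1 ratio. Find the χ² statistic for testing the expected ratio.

14.591

The 2:1 ratio has 3 parts, so with N = 771 the expected counts are:
  tailless: 771 × 2/3 = 514
  tailed: 771 × 1/3 = 257
χ² = Σ (O − E)² / E
  tailless: (564 − 514)² / 514 = 4.8638
  tailed: (207 − 257)² / 257 = 9.7276
χ² = 4.8638 + 9.7276 = 14.5914 ≈ 14.591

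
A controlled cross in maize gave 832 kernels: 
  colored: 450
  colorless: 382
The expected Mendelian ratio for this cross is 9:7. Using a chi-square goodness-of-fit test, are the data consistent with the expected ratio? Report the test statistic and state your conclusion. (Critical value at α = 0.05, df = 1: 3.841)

Under the 9:7 hypothesis (Σ ratio = 16, N = 832):
  colored: 832 × 9/16 = 468
  colorless: 832 × 7/16 = 364
χ² = Σ (O − E)² / E
  colored: (450 − 468)² / 468 = 0.6923
  colorless: (382 − 364)² / 364 = 0.8901
χ² = 0.6923 + 0.8901 = 1.5824 ≈ 1.582
Degrees of freedom = 2 − 1 = 1; critical value at α = 0.05 is 3.841.
Since 1.582 < 3.841, we fail to reject the null hypothesis — the data are consistent with the 9:7 ratio.

1.582; consistent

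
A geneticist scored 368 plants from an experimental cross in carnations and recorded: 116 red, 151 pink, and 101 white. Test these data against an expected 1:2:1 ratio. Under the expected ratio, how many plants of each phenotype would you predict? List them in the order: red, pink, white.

Expected counts for N = 368 under a 1:2:1 ratio (total parts = 4):
  red: 368 × 1/4 = 92
  pink: 368 × 2/4 = 184
  white: 368 × 1/4 = 92

92, 184, 92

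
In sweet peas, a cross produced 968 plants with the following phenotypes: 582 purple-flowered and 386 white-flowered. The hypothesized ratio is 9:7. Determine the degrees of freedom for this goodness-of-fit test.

1

A goodness-of-fit test with 2 phenotype classes has df = 2 − 1 = 1.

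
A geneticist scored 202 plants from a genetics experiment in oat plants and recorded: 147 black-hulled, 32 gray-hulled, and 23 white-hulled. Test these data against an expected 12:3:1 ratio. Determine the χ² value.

The 12:3:1 ratio has 16 parts, so with N = 202 the expected counts are:
  black-hulled: 202 × 12/16 = 151.5
  gray-hulled: 202 × 3/16 = 37.875
  white-hulled: 202 × 1/16 = 12.625
χ² = Σ (O − E)² / E
  black-hulled: (147 − 151.5)² / 151.5 = 0.1337
  gray-hulled: (32 − 37.875)² / 37.875 = 0.9113
  white-hulled: (23 − 12.625)² / 12.625 = 8.5260
χ² = 0.1337 + 0.9113 + 8.5260 = 9.571

9.571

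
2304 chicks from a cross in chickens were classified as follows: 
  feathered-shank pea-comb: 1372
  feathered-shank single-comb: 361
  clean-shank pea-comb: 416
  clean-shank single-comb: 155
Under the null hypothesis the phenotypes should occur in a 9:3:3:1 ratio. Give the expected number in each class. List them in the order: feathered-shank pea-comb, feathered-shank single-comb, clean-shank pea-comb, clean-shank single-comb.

Under the 9:3:3:1 hypothesis (Σ ratio = 16, N = 2304):
  feathered-shank pea-comb: 2304 × 9/16 = 1296
  feathered-shank single-comb: 2304 × 3/16 = 432
  clean-shank pea-comb: 2304 × 3/16 = 432
  clean-shank single-comb: 2304 × 1/16 = 144

1296, 432, 432, 144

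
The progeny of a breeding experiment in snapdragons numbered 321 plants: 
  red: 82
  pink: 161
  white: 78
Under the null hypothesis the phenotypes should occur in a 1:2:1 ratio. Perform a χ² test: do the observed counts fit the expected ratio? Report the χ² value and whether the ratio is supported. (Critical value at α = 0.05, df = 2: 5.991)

0.103; consistent

Expected counts for N = 321 under a 1:2:1 ratio (total parts = 4):
  red: 321 × 1/4 = 80.25
  pink: 321 × 2/4 = 160.5
  white: 321 × 1/4 = 80.25
χ² = Σ (O − E)² / E
  red: (82 − 80.25)² / 80.25 = 0.0382
  pink: (161 − 160.5)² / 160.5 = 0.0016
  white: (78 − 80.25)² / 80.25 = 0.0631
χ² = 0.0382 + 0.0016 + 0.0631 = 0.1029 ≈ 0.103
Degrees of freedom = 3 − 1 = 2; critical value at α = 0.05 is 5.991.
Since 0.103 < 5.991, we fail to reject the null hypothesis — the data are consistent with the 1:2:1 ratio.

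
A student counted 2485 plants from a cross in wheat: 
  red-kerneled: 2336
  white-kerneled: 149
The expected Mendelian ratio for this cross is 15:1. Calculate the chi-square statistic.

0.274

The 15:1 ratio has 16 parts, so with N = 2485 the expected counts are:
  red-kerneled: 2485 × 15/16 = 2329.6875
  white-kerneled: 2485 × 1/16 = 155.3125
χ² = Σ (O − E)² / E
  red-kerneled: (2336 − 2329.6875)² / 2329.6875 = 0.0171
  white-kerneled: (149 − 155.3125)² / 155.3125 = 0.2566
χ² = 0.0171 + 0.2566 = 0.2737 ≈ 0.274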